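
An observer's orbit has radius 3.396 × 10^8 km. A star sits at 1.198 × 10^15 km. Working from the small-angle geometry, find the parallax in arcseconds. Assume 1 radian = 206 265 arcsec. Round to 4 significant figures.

θ ≈ B/d = (3.396 × 10^8) / (1.198 × 10^15) = 2.8347 × 10^-7 rad.
In arcseconds: 2.8347 × 10^-7 × 206265 = 0.05847″.

0.05847 arcsec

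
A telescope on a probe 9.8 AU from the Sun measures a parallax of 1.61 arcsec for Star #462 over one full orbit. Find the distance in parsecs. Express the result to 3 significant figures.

With baseline B (in AU) and parallax p (in arcsec), d = B/p parsecs.
d = 9.8 / 1.61 = 6.087 pc.

6.09 pc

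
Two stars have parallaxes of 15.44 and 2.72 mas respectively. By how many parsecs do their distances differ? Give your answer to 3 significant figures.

303 pc

d_A = 1/0.01544″ = 64.767 pc; d_B = 1/0.002720″ = 367.65 pc.
|d_B − d_A| = |367.65 − 64.767| = 302.88 pc.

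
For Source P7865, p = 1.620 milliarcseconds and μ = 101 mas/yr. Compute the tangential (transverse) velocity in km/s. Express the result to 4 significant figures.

d = 1/p = 1/0.001620″ = 617.28 pc.
μ = 101 mas/yr = 0.101 ″/yr.
v_t = 4.74 × μ × d = 4.74 × 0.101 × 617.28 = 295.52 km/s.

295.5 km/s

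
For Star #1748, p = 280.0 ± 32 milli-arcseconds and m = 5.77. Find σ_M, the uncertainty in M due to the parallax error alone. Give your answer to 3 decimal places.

σ_M = 0.248 mag

M = m − 5 log₁₀ d + 5 = m + 5 log₁₀ p + 5, so ∂M/∂p = 5/(p ln 10).
σ_M = (5/ln 10) · (σ_p/p) = 2.1715 × 32/280.0 = 2.1715 × 0.11429 = 0.24818.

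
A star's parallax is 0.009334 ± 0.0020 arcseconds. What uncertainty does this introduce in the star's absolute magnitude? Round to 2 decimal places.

M = m − 5 log₁₀ d + 5 = m + 5 log₁₀ p + 5, so ∂M/∂p = 5/(p ln 10).
σ_M = (5/ln 10) · (σ_p/p) = 2.1715 × 0.0020/0.009334 = 2.1715 × 0.21427 = 0.46529.

σ_M = 0.47 mag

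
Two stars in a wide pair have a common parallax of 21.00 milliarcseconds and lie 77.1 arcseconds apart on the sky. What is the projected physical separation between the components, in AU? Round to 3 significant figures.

d = 1/p = 1/0.02100″ = 47.619 pc.
At distance d (pc), an angle of θ arcsec spans θ·d AU: s = 77.1 × 47.619 = 3671.4 AU.

3670 AU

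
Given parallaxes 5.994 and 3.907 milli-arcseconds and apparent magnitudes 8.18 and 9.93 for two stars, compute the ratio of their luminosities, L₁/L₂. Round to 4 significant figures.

L₁/L₂ = 2.129

d₁ = 1/p₁ = 1/0.005994″ = 166.83 pc; d₂ = 1/p₂ = 1/0.003907″ = 255.95 pc.
M₁ = m₁ − 5 log₁₀ d₁ + 5 = 8.18 − 11.1114 + 5 = 2.0686.
M₂ = 9.93 − 12.0408 + 5 = 2.8892.
L₁/L₂ = 10^(0.4(M₂ − M₁)) = 10^(0.4 × 0.8206) = 10^0.32824 = 2.1293.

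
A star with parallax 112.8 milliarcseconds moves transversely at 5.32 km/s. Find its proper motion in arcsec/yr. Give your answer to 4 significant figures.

d = 1/p = 1/0.1128″ = 8.8652 pc.
μ = v_t / (4.74 d) = 5.32 / (4.74 × 8.8652) = 5.32 / 42.021 = 0.1266 ″/yr.

0.1266 arcsec/yr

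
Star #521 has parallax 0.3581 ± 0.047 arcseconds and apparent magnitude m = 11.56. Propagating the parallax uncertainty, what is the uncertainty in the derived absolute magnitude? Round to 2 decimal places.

σ_M = 0.29 mag

M = m − 5 log₁₀ d + 5 = m + 5 log₁₀ p + 5, so ∂M/∂p = 5/(p ln 10).
σ_M = (5/ln 10) · (σ_p/p) = 2.1715 × 0.047/0.3581 = 2.1715 × 0.13125 = 0.28501.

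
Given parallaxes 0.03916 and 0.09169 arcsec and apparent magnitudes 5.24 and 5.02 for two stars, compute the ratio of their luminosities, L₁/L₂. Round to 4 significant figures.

d₁ = 1/p₁ = 1/0.03916″ = 25.536 pc; d₂ = 1/p₂ = 1/0.09169″ = 10.906 pc.
M₁ = m₁ − 5 log₁₀ d₁ + 5 = 5.24 − 7.0358 + 5 = 3.2042.
M₂ = 5.02 − 5.1883 + 5 = 4.8317.
L₁/L₂ = 10^(0.4(M₂ − M₁)) = 10^(0.4 × 1.6275) = 10^0.65100 = 4.4771.

L₁/L₂ = 4.477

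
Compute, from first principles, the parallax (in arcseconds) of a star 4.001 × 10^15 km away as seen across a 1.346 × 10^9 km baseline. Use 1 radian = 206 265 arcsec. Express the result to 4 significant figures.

θ ≈ B/d = (1.346 × 10^9) / (4.001 × 10^15) = 3.3642 × 10^-7 rad.
In arcseconds: 3.3642 × 10^-7 × 206265 = 0.069392″.

0.06939 arcsec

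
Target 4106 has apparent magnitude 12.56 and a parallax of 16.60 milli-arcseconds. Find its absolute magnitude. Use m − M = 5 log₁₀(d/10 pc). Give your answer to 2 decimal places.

M = 8.66

d = 1/p = 1/0.01660″ = 60.241 pc.
m − M = 5 log₁₀(60.241) − 5 = 8.8995 − 5 = 3.8995.
M = m − (m − M) = 12.56 − 3.8995 = 8.66.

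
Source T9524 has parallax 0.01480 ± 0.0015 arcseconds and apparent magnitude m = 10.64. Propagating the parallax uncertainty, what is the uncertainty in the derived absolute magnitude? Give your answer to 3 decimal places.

σ_M = 0.220 mag

M = m − 5 log₁₀ d + 5 = m + 5 log₁₀ p + 5, so ∂M/∂p = 5/(p ln 10).
σ_M = (5/ln 10) · (σ_p/p) = 2.1715 × 0.0015/0.01480 = 2.1715 × 0.10135 = 0.22008.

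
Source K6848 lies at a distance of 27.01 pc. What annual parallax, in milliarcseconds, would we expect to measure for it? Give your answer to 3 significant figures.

p = 1/d = 1/27.01 = 0.037023 arcsec.
= 0.037023 × 1000 = 37.023 mas.

37.0 mas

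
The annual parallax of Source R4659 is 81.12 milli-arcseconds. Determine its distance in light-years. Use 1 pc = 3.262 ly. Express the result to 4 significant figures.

40.21 light years

p = 81.12 milli-arcseconds = 0.08112 arcsec.
d = 1/p = 1/0.08112 = 12.327 pc.
In light-years: 12.327 × 3.262 = 40.211 ly.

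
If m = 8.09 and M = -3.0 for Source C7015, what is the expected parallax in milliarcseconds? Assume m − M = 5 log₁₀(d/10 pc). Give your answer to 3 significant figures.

m − M = 8.09 − (-3.0) = 11.09.
d = 10^((m−M)/5 + 1) = 10^3.218 = 1652 pc.
p = 1/d = 1/1652 = 0.00060533 arcsec = 0.60533 mas.

0.605 mas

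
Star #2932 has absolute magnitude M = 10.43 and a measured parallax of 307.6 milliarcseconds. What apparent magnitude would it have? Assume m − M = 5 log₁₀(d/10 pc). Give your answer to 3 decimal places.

d = 1/p = 1/0.3076″ = 3.251 pc.
m − M = 5 log₁₀ d − 5 = 5 log₁₀(3.251) − 5 = 2.5601 − 5 = -2.4399.
m = M + (m − M) = 10.43 + (-2.4399) = 7.990.

m = 7.990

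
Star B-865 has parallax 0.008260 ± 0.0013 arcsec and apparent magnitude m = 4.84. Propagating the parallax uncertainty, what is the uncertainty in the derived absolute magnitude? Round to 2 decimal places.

M = m − 5 log₁₀ d + 5 = m + 5 log₁₀ p + 5, so ∂M/∂p = 5/(p ln 10).
σ_M = (5/ln 10) · (σ_p/p) = 2.1715 × 0.0013/0.008260 = 2.1715 × 0.15738 = 0.34175.

σ_M = 0.34 mag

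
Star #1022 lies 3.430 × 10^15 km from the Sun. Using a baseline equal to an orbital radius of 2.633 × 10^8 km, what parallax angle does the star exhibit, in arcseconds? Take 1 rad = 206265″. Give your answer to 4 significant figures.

0.01583 arcsec

θ ≈ B/d = (2.633 × 10^8) / (3.430 × 10^15) = 7.6764 × 10^-8 rad.
In arcseconds: 7.6764 × 10^-8 × 206265 = 0.015834″.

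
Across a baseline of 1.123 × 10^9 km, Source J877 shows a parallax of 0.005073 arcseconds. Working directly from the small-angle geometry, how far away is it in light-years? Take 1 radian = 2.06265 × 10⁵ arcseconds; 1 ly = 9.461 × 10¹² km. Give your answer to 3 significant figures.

θ = 0.005073″ = 0.005073/206265 = 2.4595 × 10^-8 rad.
d = B/θ = (1.123 × 10^9) / (2.4595 × 10^-8) = 4.5660 × 10^16 km = (4.5660 × 10^16) / (9.461 × 10^12) ly = 4826.1 ly.

4830 ly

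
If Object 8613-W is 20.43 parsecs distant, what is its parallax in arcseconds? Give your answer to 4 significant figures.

0.04895 arcsec

p = 1/d = 1/20.43 = 0.048948 arcsec.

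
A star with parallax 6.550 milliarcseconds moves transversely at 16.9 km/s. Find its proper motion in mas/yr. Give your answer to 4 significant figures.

d = 1/p = 1/0.006550″ = 152.67 pc.
μ = v_t / (4.74 d) = 16.9 / (4.74 × 152.67) = 16.9 / 723.66 = 0.023354 ″/yr = 23.354 mas/yr.

23.35 mas/yr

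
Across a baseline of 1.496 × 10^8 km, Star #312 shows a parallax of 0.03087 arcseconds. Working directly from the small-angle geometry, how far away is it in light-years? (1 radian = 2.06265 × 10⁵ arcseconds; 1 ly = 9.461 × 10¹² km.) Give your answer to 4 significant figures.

θ = 0.03087″ = 0.03087/206265 = 1.4966 × 10^-7 rad.
d = B/θ = (1.496 × 10^8) / (1.4966 × 10^-7) = 9.9960 × 10^14 km = (9.9960 × 10^14) / (9.461 × 10^12) ly = 105.65 ly.

105.7 ly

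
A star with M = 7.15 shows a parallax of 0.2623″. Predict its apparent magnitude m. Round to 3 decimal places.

d = 1/p = 1/0.2623″ = 3.8124 pc.
m − M = 5 log₁₀ d − 5 = 5 log₁₀(3.8124) − 5 = 2.9060 − 5 = -2.0940.
m = M + (m − M) = 7.15 + (-2.0940) = 5.056.

m = 5.056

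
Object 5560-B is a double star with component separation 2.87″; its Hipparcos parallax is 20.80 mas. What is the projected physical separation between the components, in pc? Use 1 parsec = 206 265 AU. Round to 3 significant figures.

d = 1/p = 1/0.02080″ = 48.077 pc.
At distance d (pc), an angle of θ arcsec spans θ·d AU: s = 2.87 × 48.077 = 137.98 AU.
= 137.98 / 206265 = 0.00066895 pc.

0.000669 pc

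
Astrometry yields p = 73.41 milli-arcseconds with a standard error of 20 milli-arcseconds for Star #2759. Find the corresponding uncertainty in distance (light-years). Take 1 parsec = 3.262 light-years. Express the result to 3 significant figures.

12.1 ly

d = 1/p, so σ_d = σ_p / p².
σ_d = 0.0200 / (0.07341)² = 0.0200 / 0.005389 = 3.7113 pc = 3.7113 × 3.262 ly = 12.106 ly.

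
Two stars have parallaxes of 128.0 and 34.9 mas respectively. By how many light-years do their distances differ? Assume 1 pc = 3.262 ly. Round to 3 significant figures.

68.0 ly

d_A = 1/0.1280″ = 7.8125 pc; d_B = 1/0.03490″ = 28.653 pc.
|d_B − d_A| = |28.653 − 7.8125| = 20.841 pc = 20.841 × 3.262 ly = 67.983 ly.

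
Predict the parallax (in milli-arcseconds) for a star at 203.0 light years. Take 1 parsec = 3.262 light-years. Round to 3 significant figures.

16.1 mas

d = 203.0 ly ÷ 3.262 = 62.232 pc.
p = 1/d = 1/62.232 = 0.016069 arcsec.
= 0.016069 × 1000 = 16.069 mas.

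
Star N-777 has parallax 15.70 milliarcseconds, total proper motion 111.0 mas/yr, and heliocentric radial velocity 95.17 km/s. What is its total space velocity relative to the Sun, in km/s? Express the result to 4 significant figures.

d = 1/p = 1/0.01570″ = 63.694 pc.
μ = 111.0 mas/yr = 0.1110 ″/yr.
v_t = 4.740 μ d = 4.740 × 0.1110 × 63.694 = 33.512 km/s.
v = √(v_r² + v_t²) = √(95.17² + 33.512²) = √10180.4 = 100.9 km/s.

100.9 km/s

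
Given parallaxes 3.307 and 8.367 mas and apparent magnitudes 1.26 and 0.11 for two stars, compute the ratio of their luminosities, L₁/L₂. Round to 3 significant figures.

d₁ = 1/p₁ = 1/0.003307″ = 302.39 pc; d₂ = 1/p₂ = 1/0.008367″ = 119.52 pc.
M₁ = m₁ − 5 log₁₀ d₁ + 5 = 1.26 − 12.4028 + 5 = -6.1428.
M₂ = 0.11 − 10.3872 + 5 = -5.2772.
L₁/L₂ = 10^(0.4(M₂ − M₁)) = 10^(0.4 × 0.8656) = 10^0.34624 = 2.2194.

L₁/L₂ = 2.22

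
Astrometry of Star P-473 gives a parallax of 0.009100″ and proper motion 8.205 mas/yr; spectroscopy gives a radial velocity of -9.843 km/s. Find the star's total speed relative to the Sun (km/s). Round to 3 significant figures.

10.7 km/s

d = 1/p = 1/0.009100″ = 109.89 pc.
μ = 8.205 mas/yr = 0.008205 ″/yr.
v_t = 4.740 μ d = 4.740 × 0.008205 × 109.89 = 4.2738 km/s.
v = √(v_r² + v_t²) = √((-9.843)² + 4.2738²) = √115.15 = 10.731 km/s.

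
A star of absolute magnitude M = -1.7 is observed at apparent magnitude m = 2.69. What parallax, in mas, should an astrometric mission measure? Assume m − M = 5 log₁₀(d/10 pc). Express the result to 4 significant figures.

m − M = 2.69 − (-1.7) = 4.39.
d = 10^((m−M)/5 + 1) = 10^1.878 = 75.509 pc.
p = 1/d = 1/75.509 = 0.013243 arcsec = 13.243 mas.

13.24 mas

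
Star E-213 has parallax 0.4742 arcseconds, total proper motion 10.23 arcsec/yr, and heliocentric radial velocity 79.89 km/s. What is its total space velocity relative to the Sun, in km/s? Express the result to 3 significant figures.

d = 1/p = 1/0.4742″ = 2.1088 pc.
v_t = 4.740 μ d = 4.740 × 10.23 × 2.1088 = 102.26 km/s.
v = √(v_r² + v_t²) = √(79.89² + 102.26²) = √16839.5 = 129.77 km/s.

130 km/s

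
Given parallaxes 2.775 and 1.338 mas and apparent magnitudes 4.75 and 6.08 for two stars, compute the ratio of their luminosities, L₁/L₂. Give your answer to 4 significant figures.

L₁/L₂ = 0.7914

d₁ = 1/p₁ = 1/0.002775″ = 360.36 pc; d₂ = 1/p₂ = 1/0.001338″ = 747.38 pc.
M₁ = m₁ − 5 log₁₀ d₁ + 5 = 4.75 − 12.7837 + 5 = -3.0337.
M₂ = 6.08 − 14.3677 + 5 = -3.2877.
L₁/L₂ = 10^(0.4(M₂ − M₁)) = 10^(0.4 × (-0.2540)) = 10^(-0.10160) = 0.79141.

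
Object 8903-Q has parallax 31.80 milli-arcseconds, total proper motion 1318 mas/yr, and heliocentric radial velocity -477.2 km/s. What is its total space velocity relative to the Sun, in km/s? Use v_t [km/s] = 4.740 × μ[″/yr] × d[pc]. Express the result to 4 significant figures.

d = 1/p = 1/0.03180″ = 31.447 pc.
μ = 1318 mas/yr = 1.318 ″/yr.
v_t = 4.740 μ d = 4.740 × 1.318 × 31.447 = 196.46 km/s.
v = √(v_r² + v_t²) = √((-477.2)² + 196.46²) = √266316 = 516.06 km/s.

516.1 km/s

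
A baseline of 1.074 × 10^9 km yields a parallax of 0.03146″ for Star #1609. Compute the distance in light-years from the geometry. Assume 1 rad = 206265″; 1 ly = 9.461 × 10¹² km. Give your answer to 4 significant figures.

744.3 ly

θ = 0.03146″ = 0.03146/206265 = 1.5252 × 10^-7 rad.
d = B/θ = (1.074 × 10^9) / (1.5252 × 10^-7) = 7.0417 × 10^15 km = (7.0417 × 10^15) / (9.461 × 10^12) ly = 744.29 ly.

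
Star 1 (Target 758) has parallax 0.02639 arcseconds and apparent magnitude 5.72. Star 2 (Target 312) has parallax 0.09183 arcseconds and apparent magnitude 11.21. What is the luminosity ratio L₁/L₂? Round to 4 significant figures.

d₁ = 1/p₁ = 1/0.02639″ = 37.893 pc; d₂ = 1/p₂ = 1/0.09183″ = 10.89 pc.
M₁ = m₁ − 5 log₁₀ d₁ + 5 = 5.72 − 7.8928 + 5 = 2.8272.
M₂ = 11.21 − 5.1851 + 5 = 11.0249.
L₁/L₂ = 10^(0.4(M₂ − M₁)) = 10^(0.4 × 8.1977) = 10^3.27908 = 1901.4.

L₁/L₂ = 1901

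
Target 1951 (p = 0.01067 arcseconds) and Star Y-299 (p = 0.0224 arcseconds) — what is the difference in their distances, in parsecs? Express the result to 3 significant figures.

49.1 pc

d_A = 1/0.01067″ = 93.721 pc; d_B = 1/0.02240″ = 44.643 pc.
|d_B − d_A| = |44.643 − 93.721| = 49.078 pc.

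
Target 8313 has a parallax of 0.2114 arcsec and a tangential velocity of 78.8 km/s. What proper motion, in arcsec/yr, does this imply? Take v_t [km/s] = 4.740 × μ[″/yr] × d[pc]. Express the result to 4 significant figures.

d = 1/p = 1/0.2114″ = 4.7304 pc.
μ = v_t / (4.74 d) = 78.8 / (4.74 × 4.7304) = 78.8 / 22.422 = 3.5144 ″/yr.

3.514 arcsec/yr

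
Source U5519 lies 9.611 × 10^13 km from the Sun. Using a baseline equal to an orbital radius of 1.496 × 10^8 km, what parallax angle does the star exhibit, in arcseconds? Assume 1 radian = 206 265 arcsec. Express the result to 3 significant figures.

θ ≈ B/d = (1.496 × 10^8) / (9.611 × 10^13) = 1.5565 × 10^-6 rad.
In arcseconds: 1.5565 × 10^-6 × 206265 = 0.32105″.

0.321 arcsec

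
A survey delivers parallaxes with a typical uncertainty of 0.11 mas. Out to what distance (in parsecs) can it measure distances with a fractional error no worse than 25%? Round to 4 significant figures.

σ_d/d = σ_p/p, so the condition is σ_p/p ≤ 0.25, i.e. p ≥ σ_p/0.25.
p_min = 0.11/0.25 = 0.44 mas = 0.00044 arcsec.
d_max = 1/p_min = 1/0.00044 = 2272.7 pc.

2273 pc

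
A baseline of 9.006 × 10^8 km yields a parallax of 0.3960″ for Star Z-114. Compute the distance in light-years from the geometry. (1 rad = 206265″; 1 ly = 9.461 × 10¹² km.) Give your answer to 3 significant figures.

θ = 0.3960″ = 0.3960/206265 = 1.9199 × 10^-6 rad.
d = B/θ = (9.006 × 10^8) / (1.9199 × 10^-6) = 4.6909 × 10^14 km = (4.6909 × 10^14) / (9.461 × 10^12) ly = 49.581 ly.

49.6 ly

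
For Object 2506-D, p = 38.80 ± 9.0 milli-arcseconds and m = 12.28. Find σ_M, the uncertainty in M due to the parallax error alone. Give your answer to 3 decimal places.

σ_M = 0.504 mag

M = m − 5 log₁₀ d + 5 = m + 5 log₁₀ p + 5, so ∂M/∂p = 5/(p ln 10).
σ_M = (5/ln 10) · (σ_p/p) = 2.1715 × 9.0/38.80 = 2.1715 × 0.23196 = 0.5037.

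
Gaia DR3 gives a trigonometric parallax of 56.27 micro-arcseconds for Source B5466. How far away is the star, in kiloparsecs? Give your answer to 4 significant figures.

17.77 kpc

p = 56.27 micro-arcseconds = 0.00005627 arcsec.
d = 1/p = 1/0.00005627 = 17771 pc.
= 17.771 kpc.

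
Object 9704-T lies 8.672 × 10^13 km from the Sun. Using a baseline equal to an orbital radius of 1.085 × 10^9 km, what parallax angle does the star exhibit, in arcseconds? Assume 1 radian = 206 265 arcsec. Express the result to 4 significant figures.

θ ≈ B/d = (1.085 × 10^9) / (8.672 × 10^13) = 1.2512 × 10^-5 rad.
In arcseconds: 1.2512 × 10^-5 × 206265 = 2.5808″.

2.581 arcsec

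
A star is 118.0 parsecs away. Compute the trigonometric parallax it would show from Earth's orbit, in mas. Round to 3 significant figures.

p = 1/d = 1/118 = 0.0084746 arcsec.
= 0.0084746 × 1000 = 8.4746 mas.

8.47 mas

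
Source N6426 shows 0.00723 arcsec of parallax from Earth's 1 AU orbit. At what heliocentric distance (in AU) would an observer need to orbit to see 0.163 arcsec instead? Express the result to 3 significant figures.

22.5 AU

Parallax scales linearly with baseline: p ∝ B, so B = p_target / p_Earth × 1 AU.
B = 0.163 / 0.00723 = 22.545 AU.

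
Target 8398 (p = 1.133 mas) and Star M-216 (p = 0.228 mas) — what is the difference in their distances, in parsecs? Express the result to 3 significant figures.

d_A = 1/0.001133″ = 882.61 pc; d_B = 1/0.0002280″ = 4386 pc.
|d_B − d_A| = |4386 − 882.61| = 3503.4 pc.

3500 pc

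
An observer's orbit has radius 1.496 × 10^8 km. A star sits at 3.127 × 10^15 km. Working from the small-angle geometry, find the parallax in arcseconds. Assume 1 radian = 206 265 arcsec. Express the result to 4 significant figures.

0.009868 arcsec

θ ≈ B/d = (1.496 × 10^8) / (3.127 × 10^15) = 4.7841 × 10^-8 rad.
In arcseconds: 4.7841 × 10^-8 × 206265 = 0.0098679″.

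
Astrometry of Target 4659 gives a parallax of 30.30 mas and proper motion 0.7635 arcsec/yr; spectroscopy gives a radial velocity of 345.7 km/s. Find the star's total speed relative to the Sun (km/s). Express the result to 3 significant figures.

d = 1/p = 1/0.03030″ = 33.003 pc.
v_t = 4.740 μ d = 4.740 × 0.7635 × 33.003 = 119.44 km/s.
v = √(v_r² + v_t²) = √(345.7² + 119.44²) = √133774 = 365.75 km/s.

366 km/s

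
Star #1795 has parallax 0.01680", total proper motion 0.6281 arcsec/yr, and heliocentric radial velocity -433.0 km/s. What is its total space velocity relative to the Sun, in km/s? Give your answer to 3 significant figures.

468 km/s

d = 1/p = 1/0.01680″ = 59.524 pc.
v_t = 4.740 μ d = 4.740 × 0.6281 × 59.524 = 177.21 km/s.
v = √(v_r² + v_t²) = √((-433.0)² + 177.21²) = √218892 = 467.86 km/s.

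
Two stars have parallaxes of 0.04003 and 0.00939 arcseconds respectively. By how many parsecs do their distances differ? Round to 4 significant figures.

81.52 pc

d_A = 1/0.04003″ = 24.981 pc; d_B = 1/0.009390″ = 106.5 pc.
|d_B − d_A| = |106.5 − 24.981| = 81.519 pc.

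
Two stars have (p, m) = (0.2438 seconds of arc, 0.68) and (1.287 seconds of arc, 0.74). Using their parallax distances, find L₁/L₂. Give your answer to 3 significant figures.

L₁/L₂ = 29.5

d₁ = 1/p₁ = 1/0.2438″ = 4.1017 pc; d₂ = 1/p₂ = 1/1.287″ = 0.777 pc.
M₁ = m₁ − 5 log₁₀ d₁ + 5 = 0.68 − 3.0648 + 5 = 2.6152.
M₂ = 0.74 − (-0.5479) + 5 = 6.2879.
L₁/L₂ = 10^(0.4(M₂ − M₁)) = 10^(0.4 × 3.6727) = 10^1.46908 = 29.45.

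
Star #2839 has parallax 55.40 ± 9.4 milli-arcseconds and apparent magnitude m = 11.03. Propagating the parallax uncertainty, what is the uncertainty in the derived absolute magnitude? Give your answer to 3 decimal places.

M = m − 5 log₁₀ d + 5 = m + 5 log₁₀ p + 5, so ∂M/∂p = 5/(p ln 10).
σ_M = (5/ln 10) · (σ_p/p) = 2.1715 × 9.4/55.40 = 2.1715 × 0.16968 = 0.36846.

σ_M = 0.368 mag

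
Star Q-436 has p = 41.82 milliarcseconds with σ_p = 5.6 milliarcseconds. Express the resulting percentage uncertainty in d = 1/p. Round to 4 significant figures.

For d = 1/p, |σ_d/d| = |σ_p/p|.
σ_p/p = 5.6 / 41.82 = 0.13391 = 13.391%.

13.39%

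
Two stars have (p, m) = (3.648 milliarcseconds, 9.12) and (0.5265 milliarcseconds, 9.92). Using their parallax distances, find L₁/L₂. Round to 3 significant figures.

L₁/L₂ = 0.0435

d₁ = 1/p₁ = 1/0.003648″ = 274.12 pc; d₂ = 1/p₂ = 1/0.0005265″ = 1899.3 pc.
M₁ = m₁ − 5 log₁₀ d₁ + 5 = 9.12 − 12.1897 + 5 = 1.9303.
M₂ = 9.92 − 16.3930 + 5 = -1.4730.
L₁/L₂ = 10^(0.4(M₂ − M₁)) = 10^(0.4 × (-3.4033)) = 10^(-1.36132) = 0.043519.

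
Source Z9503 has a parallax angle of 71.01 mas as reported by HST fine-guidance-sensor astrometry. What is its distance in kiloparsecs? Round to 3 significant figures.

p = 71.01 mas = 0.07101 arcsec.
d = 1/p = 1/0.07101 = 14.083 pc.
= 0.014083 kpc.

0.0141 kpc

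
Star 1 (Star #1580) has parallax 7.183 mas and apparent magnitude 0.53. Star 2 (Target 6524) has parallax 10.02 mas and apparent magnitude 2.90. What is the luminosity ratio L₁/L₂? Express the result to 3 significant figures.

d₁ = 1/p₁ = 1/0.007183″ = 139.22 pc; d₂ = 1/p₂ = 1/0.01002″ = 99.8 pc.
M₁ = m₁ − 5 log₁₀ d₁ + 5 = 0.53 − 10.7185 + 5 = -5.1885.
M₂ = 2.90 − 9.9957 + 5 = -2.0957.
L₁/L₂ = 10^(0.4(M₂ − M₁)) = 10^(0.4 × 3.0928) = 10^1.23712 = 17.263.

L₁/L₂ = 17.3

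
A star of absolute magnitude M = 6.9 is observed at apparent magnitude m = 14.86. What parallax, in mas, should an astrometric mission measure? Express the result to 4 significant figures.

m − M = 14.86 − 6.9 = 7.96.
d = 10^((m−M)/5 + 1) = 10^2.592 = 390.84 pc.
p = 1/d = 1/390.84 = 0.0025586 arcsec = 2.5586 mas.

2.559 mas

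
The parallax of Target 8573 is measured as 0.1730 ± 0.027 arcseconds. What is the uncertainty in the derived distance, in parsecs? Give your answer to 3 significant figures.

0.902 pc

d = 1/p, so σ_d = σ_p / p².
σ_d = 0.0270 / (0.1730)² = 0.0270 / 0.029929 = 0.90214 pc.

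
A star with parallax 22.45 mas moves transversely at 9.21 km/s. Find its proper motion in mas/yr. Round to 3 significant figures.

d = 1/p = 1/0.02245″ = 44.543 pc.
μ = v_t / (4.74 d) = 9.21 / (4.74 × 44.543) = 9.21 / 211.13 = 0.043622 ″/yr = 43.622 mas/yr.

43.6 mas/yr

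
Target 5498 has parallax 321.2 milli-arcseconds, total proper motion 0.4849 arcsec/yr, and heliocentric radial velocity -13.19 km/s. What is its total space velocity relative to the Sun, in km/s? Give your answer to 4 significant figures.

d = 1/p = 1/0.3212″ = 3.1133 pc.
v_t = 4.740 μ d = 4.740 × 0.4849 × 3.1133 = 7.1557 km/s.
v = √(v_r² + v_t²) = √((-13.19)² + 7.1557²) = √225.18 = 15.006 km/s.

15.01 km/s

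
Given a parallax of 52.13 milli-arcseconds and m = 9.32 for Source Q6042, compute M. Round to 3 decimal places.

M = 7.905

d = 1/p = 1/0.05213″ = 19.183 pc.
m − M = 5 log₁₀(19.183) − 5 = 6.4146 − 5 = 1.4146.
M = m − (m − M) = 9.32 − 1.4146 = 7.905.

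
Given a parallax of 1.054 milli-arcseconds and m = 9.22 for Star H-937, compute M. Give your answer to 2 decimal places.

M = -0.67

d = 1/p = 1/0.001054″ = 948.77 pc.
m − M = 5 log₁₀(948.77) − 5 = 14.8858 − 5 = 9.8858.
M = m − (m − M) = 9.22 − 9.8858 = -0.67.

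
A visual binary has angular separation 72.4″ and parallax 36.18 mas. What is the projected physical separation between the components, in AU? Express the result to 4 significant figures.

d = 1/p = 1/0.03618″ = 27.64 pc.
At distance d (pc), an angle of θ arcsec spans θ·d AU: s = 72.4 × 27.64 = 2001.1 AU.

2001 AU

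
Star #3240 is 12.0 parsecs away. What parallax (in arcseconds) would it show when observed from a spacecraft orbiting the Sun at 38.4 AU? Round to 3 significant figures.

p (arcsec) = B (AU) / d (pc).
p = 38.4 / 12.0 = 3.2 arcsec.

3.20 arcsec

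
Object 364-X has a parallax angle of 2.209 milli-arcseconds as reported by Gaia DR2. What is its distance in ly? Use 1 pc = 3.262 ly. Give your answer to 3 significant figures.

1480 ly

p = 2.209 milli-arcseconds = 0.002209 arcsec.
d = 1/p = 1/0.002209 = 452.69 pc.
In light-years: 452.69 × 3.262 = 1476.7 ly.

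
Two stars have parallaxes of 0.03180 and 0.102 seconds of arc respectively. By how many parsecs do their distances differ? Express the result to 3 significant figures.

21.6 pc

d_A = 1/0.03180″ = 31.447 pc; d_B = 1/0.1020″ = 9.8039 pc.
|d_B − d_A| = |9.8039 − 31.447| = 21.643 pc.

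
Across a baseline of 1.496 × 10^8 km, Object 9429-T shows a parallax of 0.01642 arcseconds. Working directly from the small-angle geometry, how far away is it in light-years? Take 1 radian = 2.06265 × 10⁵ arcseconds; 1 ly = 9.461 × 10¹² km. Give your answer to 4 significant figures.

198.6 ly

θ = 0.01642″ = 0.01642/206265 = 7.9606 × 10^-8 rad.
d = B/θ = (1.496 × 10^8) / (7.9606 × 10^-8) = 1.8793 × 10^15 km = (1.8793 × 10^15) / (9.461 × 10^12) ly = 198.64 ly.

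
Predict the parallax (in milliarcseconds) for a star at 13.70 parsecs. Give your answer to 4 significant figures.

p = 1/d = 1/13.7 = 0.072993 arcsec.
= 0.072993 × 1000 = 72.993 mas.

72.99 mas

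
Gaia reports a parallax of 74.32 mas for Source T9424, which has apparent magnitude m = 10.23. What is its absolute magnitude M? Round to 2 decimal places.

d = 1/p = 1/0.07432″ = 13.455 pc.
m − M = 5 log₁₀(13.455) − 5 = 5.6444 − 5 = 0.6444.
M = m − (m − M) = 10.23 − 0.6444 = 9.59.

M = 9.59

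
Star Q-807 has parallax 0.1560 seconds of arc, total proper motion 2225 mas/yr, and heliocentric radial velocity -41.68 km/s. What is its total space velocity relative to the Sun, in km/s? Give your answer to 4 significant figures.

79.42 km/s

d = 1/p = 1/0.1560″ = 6.4103 pc.
μ = 2225 mas/yr = 2.225 ″/yr.
v_t = 4.740 μ d = 4.740 × 2.225 × 6.4103 = 67.606 km/s.
v = √(v_r² + v_t²) = √((-41.68)² + 67.606²) = √6307.79 = 79.422 km/s.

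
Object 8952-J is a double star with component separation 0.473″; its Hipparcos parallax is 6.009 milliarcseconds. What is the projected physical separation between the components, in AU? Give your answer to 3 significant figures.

78.7 AU

d = 1/p = 1/0.006009″ = 166.42 pc.
At distance d (pc), an angle of θ arcsec spans θ·d AU: s = 0.473 × 166.42 = 78.717 AU.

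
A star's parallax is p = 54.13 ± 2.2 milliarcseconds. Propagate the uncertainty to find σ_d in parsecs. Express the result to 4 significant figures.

d = 1/p, so σ_d = σ_p / p².
σ_d = 0.00220 / (0.05413)² = 0.00220 / 0.0029301 = 0.75083 pc.

0.7508 pc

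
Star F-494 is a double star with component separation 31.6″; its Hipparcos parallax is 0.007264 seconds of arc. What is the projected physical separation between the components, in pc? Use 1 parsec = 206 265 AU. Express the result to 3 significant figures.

0.0211 pc

d = 1/p = 1/0.007264″ = 137.67 pc.
At distance d (pc), an angle of θ arcsec spans θ·d AU: s = 31.6 × 137.67 = 4350.4 AU.
= 4350.4 / 206265 = 0.021091 pc.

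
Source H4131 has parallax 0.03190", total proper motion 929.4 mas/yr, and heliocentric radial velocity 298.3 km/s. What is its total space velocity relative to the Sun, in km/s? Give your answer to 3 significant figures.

d = 1/p = 1/0.03190″ = 31.348 pc.
μ = 929.4 mas/yr = 0.9294 ″/yr.
v_t = 4.740 μ d = 4.740 × 0.9294 × 31.348 = 138.1 km/s.
v = √(v_r² + v_t²) = √(298.3² + 138.1²) = √108055 = 328.72 km/s.

329 km/s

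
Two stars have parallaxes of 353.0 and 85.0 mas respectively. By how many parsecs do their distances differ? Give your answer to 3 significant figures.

d_A = 1/0.3530″ = 2.8329 pc; d_B = 1/0.08500″ = 11.765 pc.
|d_B − d_A| = |11.765 − 2.8329| = 8.9321 pc.

8.93 pc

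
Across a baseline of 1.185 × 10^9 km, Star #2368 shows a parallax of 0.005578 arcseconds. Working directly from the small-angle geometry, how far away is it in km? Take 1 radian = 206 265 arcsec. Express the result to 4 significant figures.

4.382 × 10^16 km

θ = 0.005578″ = 0.005578/206265 = 2.7043 × 10^-8 rad.
d = B/θ = (1.185 × 10^9) / (2.7043 × 10^-8) = 4.3819 × 10^16 km.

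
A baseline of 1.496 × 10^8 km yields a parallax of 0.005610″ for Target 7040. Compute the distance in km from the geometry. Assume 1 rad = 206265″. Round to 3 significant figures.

5.50 × 10^15 km

θ = 0.005610″ = 0.005610/206265 = 2.7198 × 10^-8 rad.
d = B/θ = (1.496 × 10^8) / (2.7198 × 10^-8) = 5.5004 × 10^15 km.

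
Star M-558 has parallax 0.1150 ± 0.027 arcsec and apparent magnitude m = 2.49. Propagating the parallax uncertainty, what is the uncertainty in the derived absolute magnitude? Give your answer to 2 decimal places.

σ_M = 0.51 mag

M = m − 5 log₁₀ d + 5 = m + 5 log₁₀ p + 5, so ∂M/∂p = 5/(p ln 10).
σ_M = (5/ln 10) · (σ_p/p) = 2.1715 × 0.027/0.1150 = 2.1715 × 0.23478 = 0.50982.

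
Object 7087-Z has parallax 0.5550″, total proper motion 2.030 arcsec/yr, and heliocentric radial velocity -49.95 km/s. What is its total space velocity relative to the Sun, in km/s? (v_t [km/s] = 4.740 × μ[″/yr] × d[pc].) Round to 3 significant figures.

52.9 km/s

d = 1/p = 1/0.5550″ = 1.8018 pc.
v_t = 4.740 μ d = 4.740 × 2.030 × 1.8018 = 17.337 km/s.
v = √(v_r² + v_t²) = √((-49.95)² + 17.337²) = √2795.57 = 52.873 km/s.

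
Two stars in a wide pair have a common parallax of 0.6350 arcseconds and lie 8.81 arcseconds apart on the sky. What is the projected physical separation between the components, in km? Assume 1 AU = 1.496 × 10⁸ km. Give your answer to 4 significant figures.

d = 1/p = 1/0.6350″ = 1.5748 pc.
At distance d (pc), an angle of θ arcsec spans θ·d AU: s = 8.81 × 1.5748 = 13.874 AU.
= 13.874 × 1.496 × 10⁸ km = 2.0756 × 10^9 km.

2.076 × 10^9 km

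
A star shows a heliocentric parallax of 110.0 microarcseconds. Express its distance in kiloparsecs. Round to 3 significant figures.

9.09 kpc

p = 110.0 microarcseconds = 0.0001100 arcsec.
d = 1/p = 1/0.0001100 = 9090.9 pc.
= 9.0909 kpc.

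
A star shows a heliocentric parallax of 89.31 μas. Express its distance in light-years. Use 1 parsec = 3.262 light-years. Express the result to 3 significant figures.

p = 89.31 μas = 0.00008931 arcsec.
d = 1/p = 1/0.00008931 = 11197 pc.
In light-years: 11197 × 3.262 = 36525 ly.

36500 light years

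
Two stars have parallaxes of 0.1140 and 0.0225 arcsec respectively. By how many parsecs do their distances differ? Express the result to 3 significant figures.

d_A = 1/0.1140″ = 8.7719 pc; d_B = 1/0.02250″ = 44.444 pc.
|d_B − d_A| = |44.444 − 8.7719| = 35.672 pc.

35.7 pc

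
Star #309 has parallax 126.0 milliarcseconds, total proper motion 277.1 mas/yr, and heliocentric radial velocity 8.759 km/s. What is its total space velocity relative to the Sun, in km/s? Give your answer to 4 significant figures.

13.62 km/s

d = 1/p = 1/0.1260″ = 7.9365 pc.
μ = 277.1 mas/yr = 0.2771 ″/yr.
v_t = 4.740 μ d = 4.740 × 0.2771 × 7.9365 = 10.424 km/s.
v = √(v_r² + v_t²) = √(8.759² + 10.424²) = √185.38 = 13.615 km/s.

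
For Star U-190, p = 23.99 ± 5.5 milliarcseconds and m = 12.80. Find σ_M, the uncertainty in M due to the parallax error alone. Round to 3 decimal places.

σ_M = 0.498 mag

M = m − 5 log₁₀ d + 5 = m + 5 log₁₀ p + 5, so ∂M/∂p = 5/(p ln 10).
σ_M = (5/ln 10) · (σ_p/p) = 2.1715 × 5.5/23.99 = 2.1715 × 0.22926 = 0.49784.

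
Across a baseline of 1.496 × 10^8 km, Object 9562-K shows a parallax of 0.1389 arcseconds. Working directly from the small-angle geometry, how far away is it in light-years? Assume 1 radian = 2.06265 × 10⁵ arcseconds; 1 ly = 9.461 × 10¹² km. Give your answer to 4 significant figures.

θ = 0.1389″ = 0.1389/206265 = 6.7341 × 10^-7 rad.
d = B/θ = (1.496 × 10^8) / (6.7341 × 10^-7) = 2.2215 × 10^14 km = (2.2215 × 10^14) / (9.461 × 10^12) ly = 23.481 ly.

23.48 ly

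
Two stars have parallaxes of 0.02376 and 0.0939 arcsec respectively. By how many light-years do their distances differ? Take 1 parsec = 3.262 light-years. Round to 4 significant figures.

d_A = 1/0.02376″ = 42.088 pc; d_B = 1/0.09390″ = 10.65 pc.
|d_B − d_A| = |10.65 − 42.088| = 31.438 pc = 31.438 × 3.262 ly = 102.55 ly.

102.6 ly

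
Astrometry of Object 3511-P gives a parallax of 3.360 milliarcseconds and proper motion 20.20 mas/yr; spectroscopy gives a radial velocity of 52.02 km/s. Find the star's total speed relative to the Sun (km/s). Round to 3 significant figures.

d = 1/p = 1/0.003360″ = 297.62 pc.
μ = 20.20 mas/yr = 0.02020 ″/yr.
v_t = 4.740 μ d = 4.740 × 0.02020 × 297.62 = 28.497 km/s.
v = √(v_r² + v_t²) = √(52.02² + 28.497²) = √3518.16 = 59.314 km/s.

59.3 km/s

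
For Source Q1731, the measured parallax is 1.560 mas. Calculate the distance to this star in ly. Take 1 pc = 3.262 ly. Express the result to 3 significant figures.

p = 1.560 mas = 0.001560 arcsec.
d = 1/p = 1/0.001560 = 641.03 pc.
In light-years: 641.03 × 3.262 = 2091 ly.

2090 ly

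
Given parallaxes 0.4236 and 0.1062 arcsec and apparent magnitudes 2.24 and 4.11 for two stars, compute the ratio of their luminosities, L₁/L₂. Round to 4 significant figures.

L₁/L₂ = 0.3518

d₁ = 1/p₁ = 1/0.4236″ = 2.3607 pc; d₂ = 1/p₂ = 1/0.1062″ = 9.4162 pc.
M₁ = m₁ − 5 log₁₀ d₁ + 5 = 2.24 − 1.8652 + 5 = 5.3748.
M₂ = 4.11 − 4.8694 + 5 = 4.2406.
L₁/L₂ = 10^(0.4(M₂ − M₁)) = 10^(0.4 × (-1.1342)) = 10^(-0.45368) = 0.35182.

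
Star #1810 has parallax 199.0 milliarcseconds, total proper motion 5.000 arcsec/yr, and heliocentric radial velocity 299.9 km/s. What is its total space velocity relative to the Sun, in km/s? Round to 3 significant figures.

d = 1/p = 1/0.1990″ = 5.0251 pc.
v_t = 4.740 μ d = 4.740 × 5.000 × 5.0251 = 119.09 km/s.
v = √(v_r² + v_t²) = √(299.9² + 119.09²) = √104122 = 322.68 km/s.

323 km/s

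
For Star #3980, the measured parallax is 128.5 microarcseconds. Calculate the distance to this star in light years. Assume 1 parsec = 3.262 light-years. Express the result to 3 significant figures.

25400 light years

p = 128.5 microarcseconds = 0.0001285 arcsec.
d = 1/p = 1/0.0001285 = 7782.1 pc.
In light-years: 7782.1 × 3.262 = 25385 ly.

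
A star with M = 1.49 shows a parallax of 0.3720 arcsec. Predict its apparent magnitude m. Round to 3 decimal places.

m = -1.363

d = 1/p = 1/0.3720″ = 2.6882 pc.
m − M = 5 log₁₀ d − 5 = 5 log₁₀(2.6882) − 5 = 2.1473 − 5 = -2.8527.
m = M + (m − M) = 1.49 + (-2.8527) = -1.363.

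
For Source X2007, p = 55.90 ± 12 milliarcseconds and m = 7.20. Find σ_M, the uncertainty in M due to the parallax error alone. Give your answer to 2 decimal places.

M = m − 5 log₁₀ d + 5 = m + 5 log₁₀ p + 5, so ∂M/∂p = 5/(p ln 10).
σ_M = (5/ln 10) · (σ_p/p) = 2.1715 × 12/55.90 = 2.1715 × 0.21467 = 0.46616.

σ_M = 0.47 mag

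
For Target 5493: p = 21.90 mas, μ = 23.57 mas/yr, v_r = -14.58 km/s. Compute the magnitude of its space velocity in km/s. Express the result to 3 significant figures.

15.4 km/s

d = 1/p = 1/0.02190″ = 45.662 pc.
μ = 23.57 mas/yr = 0.02357 ″/yr.
v_t = 4.740 μ d = 4.740 × 0.02357 × 45.662 = 5.1014 km/s.
v = √(v_r² + v_t²) = √((-14.58)² + 5.1014²) = √238.601 = 15.447 km/s.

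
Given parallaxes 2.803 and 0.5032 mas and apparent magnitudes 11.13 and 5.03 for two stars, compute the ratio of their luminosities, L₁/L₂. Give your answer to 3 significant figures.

L₁/L₂ = 0.000117

d₁ = 1/p₁ = 1/0.002803″ = 356.76 pc; d₂ = 1/p₂ = 1/0.0005032″ = 1987.3 pc.
M₁ = m₁ − 5 log₁₀ d₁ + 5 = 11.13 − 12.7619 + 5 = 3.3681.
M₂ = 5.03 − 16.4913 + 5 = -6.4613.
L₁/L₂ = 10^(0.4(M₂ − M₁)) = 10^(0.4 × (-9.8294)) = 10^(-3.93176) = 0.00011701.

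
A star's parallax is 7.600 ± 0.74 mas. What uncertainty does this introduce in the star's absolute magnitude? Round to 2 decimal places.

σ_M = 0.21 mag

M = m − 5 log₁₀ d + 5 = m + 5 log₁₀ p + 5, so ∂M/∂p = 5/(p ln 10).
σ_M = (5/ln 10) · (σ_p/p) = 2.1715 × 0.74/7.600 = 2.1715 × 0.097368 = 0.21143.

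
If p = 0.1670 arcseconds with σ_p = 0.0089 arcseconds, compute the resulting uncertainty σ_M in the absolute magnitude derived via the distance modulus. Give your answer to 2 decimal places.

M = m − 5 log₁₀ d + 5 = m + 5 log₁₀ p + 5, so ∂M/∂p = 5/(p ln 10).
σ_M = (5/ln 10) · (σ_p/p) = 2.1715 × 0.0089/0.1670 = 2.1715 × 0.053293 = 0.11573.

σ_M = 0.12 mag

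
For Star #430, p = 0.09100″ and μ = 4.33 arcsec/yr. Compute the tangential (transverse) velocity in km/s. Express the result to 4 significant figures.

225.5 km/s

d = 1/p = 1/0.09100″ = 10.989 pc.
v_t = 4.74 × μ × d = 4.74 × 4.33 × 10.989 = 225.54 km/s.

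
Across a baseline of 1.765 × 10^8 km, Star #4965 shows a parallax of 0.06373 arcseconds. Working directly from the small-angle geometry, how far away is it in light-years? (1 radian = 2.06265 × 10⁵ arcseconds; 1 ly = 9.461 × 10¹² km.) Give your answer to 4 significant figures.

60.38 ly

θ = 0.06373″ = 0.06373/206265 = 3.0897 × 10^-7 rad.
d = B/θ = (1.765 × 10^8) / (3.0897 × 10^-7) = 5.7125 × 10^14 km = (5.7125 × 10^14) / (9.461 × 10^12) ly = 60.379 ly.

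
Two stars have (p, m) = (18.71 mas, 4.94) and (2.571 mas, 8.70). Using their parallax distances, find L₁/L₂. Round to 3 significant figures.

L₁/L₂ = 0.603

d₁ = 1/p₁ = 1/0.01871″ = 53.447 pc; d₂ = 1/p₂ = 1/0.002571″ = 388.95 pc.
M₁ = m₁ − 5 log₁₀ d₁ + 5 = 4.94 − 8.6396 + 5 = 1.3004.
M₂ = 8.70 − 12.9495 + 5 = 0.7505.
L₁/L₂ = 10^(0.4(M₂ − M₁)) = 10^(0.4 × (-0.5499)) = 10^(-0.21996) = 0.60262.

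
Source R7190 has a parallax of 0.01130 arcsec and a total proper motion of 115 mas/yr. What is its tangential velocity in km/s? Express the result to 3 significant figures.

48.2 km/s

d = 1/p = 1/0.01130″ = 88.496 pc.
μ = 115 mas/yr = 0.115 ″/yr.
v_t = 4.74 × μ × d = 4.74 × 0.115 × 88.496 = 48.239 km/s.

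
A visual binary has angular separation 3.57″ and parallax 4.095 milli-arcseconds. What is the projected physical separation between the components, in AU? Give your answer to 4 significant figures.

d = 1/p = 1/0.004095″ = 244.2 pc.
At distance d (pc), an angle of θ arcsec spans θ·d AU: s = 3.57 × 244.2 = 871.79 AU.

871.8 AU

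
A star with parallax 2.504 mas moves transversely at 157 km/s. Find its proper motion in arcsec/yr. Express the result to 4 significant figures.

d = 1/p = 1/0.002504″ = 399.36 pc.
μ = v_t / (4.74 d) = 157 / (4.74 × 399.36) = 157 / 1893 = 0.082937 ″/yr.

0.08294 arcsec/yr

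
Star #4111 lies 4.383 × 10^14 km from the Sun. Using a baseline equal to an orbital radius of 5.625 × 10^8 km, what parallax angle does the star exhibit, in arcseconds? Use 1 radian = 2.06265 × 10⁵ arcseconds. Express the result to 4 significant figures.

0.2647 arcsec

θ ≈ B/d = (5.625 × 10^8) / (4.383 × 10^14) = 1.2834 × 10^-6 rad.
In arcseconds: 1.2834 × 10^-6 × 206265 = 0.26472″.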